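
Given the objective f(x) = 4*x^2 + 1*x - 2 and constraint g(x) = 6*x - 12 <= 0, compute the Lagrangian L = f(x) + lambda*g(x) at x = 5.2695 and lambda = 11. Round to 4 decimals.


Step 1: Evaluate f(x).
f(5.2695) = 4*5.2695^2 + 1*5.2695 - 2 = 114.34
Step 2: Evaluate g(x).
g(5.2695) = 6*5.2695 - 12 = 19.617
Step 3: Compute Lagrangian.
L = 114.34 + 11*19.617 = 330.127


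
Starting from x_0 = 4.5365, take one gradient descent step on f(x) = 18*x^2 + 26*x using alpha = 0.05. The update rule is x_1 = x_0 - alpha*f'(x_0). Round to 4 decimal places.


We compute the gradient at x_0 and apply the update.
f'(x) = 36*x + 26
f'(4.5365) = 36*4.5365 + 26 = 189.314
x_1 = 4.5365 - 0.05*189.314 = -4.9292


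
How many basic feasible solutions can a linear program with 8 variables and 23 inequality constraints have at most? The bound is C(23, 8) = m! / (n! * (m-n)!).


Each vertex corresponds to some choice of n active constraints out of m, so the number of vertices is at most C(m, n) = m! / (n!(m-n)!).
m = 23, n = 8
Numerator: 23 * 22 * 21 * 20 * 19 * 18 * 17 * 16
Denominator: 8! = 40320
C(23, 8) = 490314


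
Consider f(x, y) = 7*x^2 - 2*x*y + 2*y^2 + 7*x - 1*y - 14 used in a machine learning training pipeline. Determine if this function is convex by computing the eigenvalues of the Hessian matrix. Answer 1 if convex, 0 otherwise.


The Hessian of f(x,y) = 7*x^2 - 2*x*y + 2*y^2 + 7*x - 1*y - 14 is:
H = [[14, -2], [-2, 4]]
Trace = 14 + 4 = 18
Determinant = 14*4 - (-2)^2 = 52
Discriminant = (18)^2 - 4*52 = 116.0
Eigenvalues: lambda_1 = 3.6148, lambda_2 = 14.3852
The function is convex.

1


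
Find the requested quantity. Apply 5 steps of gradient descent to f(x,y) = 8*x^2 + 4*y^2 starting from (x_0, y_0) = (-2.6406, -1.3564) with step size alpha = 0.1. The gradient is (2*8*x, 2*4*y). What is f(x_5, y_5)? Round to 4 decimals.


Gradient descent on f(x,y) = 8*x^2 + 4*y^2.
Starting point: (-2.6406, -1.3564), alpha = 0.1
Step 1: grad_x = 2*8*-2.6406 = -42.2496, grad_y = 2*4*-1.3564 = -10.8512
  x_1 = -2.6406 - 0.1*-42.2496 = 1.5844
  y_1 = -1.3564 - 0.1*-10.8512 = -0.2713
Step 2: grad_x = 2*8*1.5844 = 25.3498, grad_y = 2*4*-0.2713 = -2.1702
  x_2 = 1.5844 - 0.1*25.3498 = -0.9506
  y_2 = -0.2713 - 0.1*-2.1702 = -0.0543
Step 3: grad_x = 2*8*-0.9506 = -15.2099, grad_y = 2*4*-0.0543 = -0.434
  x_3 = -0.9506 - 0.1*-15.2099 = 0.5704
  y_3 = -0.0543 - 0.1*-0.434 = -0.0109
Step 4: grad_x = 2*8*0.5704 = 9.1259, grad_y = 2*4*-0.0109 = -0.0868
  x_4 = 0.5704 - 0.1*9.1259 = -0.3422
  y_4 = -0.0109 - 0.1*-0.0868 = -0.0022
Step 5: grad_x = 2*8*-0.3422 = -5.4755, grad_y = 2*4*-0.0022 = -0.0174
  x_5 = -0.3422 - 0.1*-5.4755 = 0.2053
  y_5 = -0.0022 - 0.1*-0.0174 = -0.0004
f(0.2053, -0.0004) = 8*0.2053^2 + 4*(-0.0004)^2 = 0.3373


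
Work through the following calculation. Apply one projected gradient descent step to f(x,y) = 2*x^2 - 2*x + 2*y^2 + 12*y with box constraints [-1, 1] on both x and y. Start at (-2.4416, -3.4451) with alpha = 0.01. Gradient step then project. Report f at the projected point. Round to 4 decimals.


Step 1: Compute gradient at (-2.4416, -3.4451).
grad_x = 2*2*-2.4416 - 2 = -11.7664
grad_y = 2*2*-3.4451 + 12 = -1.7804
Step 2: Gradient step.
x_raw = -2.4416 - 0.01*-11.7664 = -2.3239
y_raw = -3.4451 - 0.01*-1.7804 = -3.4273
Step 3: Project onto [-1, 1].
x_proj = clip(-2.3239) = -1.0
y_proj = clip(-3.4273) = -1.0
Step 4: Evaluate f.
f(-1.0, -1.0) = -6.0


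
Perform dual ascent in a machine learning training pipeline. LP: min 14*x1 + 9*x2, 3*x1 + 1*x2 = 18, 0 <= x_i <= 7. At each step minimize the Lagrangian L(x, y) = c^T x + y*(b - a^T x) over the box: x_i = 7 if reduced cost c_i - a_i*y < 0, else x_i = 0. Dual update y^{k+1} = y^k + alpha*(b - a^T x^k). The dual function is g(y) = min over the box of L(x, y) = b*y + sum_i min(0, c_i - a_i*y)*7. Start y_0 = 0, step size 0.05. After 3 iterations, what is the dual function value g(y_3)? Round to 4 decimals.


Dual ascent for LP: min 14*x1 + 9*x2, 3*x1 + 1*x2 = 18, 0 <= x_i <= 7
Step 1: y^k = 0.0, reduced costs: (14.0, 9.0)
  x^k = (0.0, 0.0), subgradient = b - a^T x = 18.0
  y^{k+1} = 0.0 + 0.05*18.0 = 0.9
Step 2: y^k = 0.9, reduced costs: (11.3, 8.1)
  x^k = (0.0, 0.0), subgradient = b - a^T x = 18.0
  y^{k+1} = 0.9 + 0.05*18.0 = 1.8
Step 3: y^k = 1.8, reduced costs: (8.6, 7.2)
  x^k = (0.0, 0.0), subgradient = b - a^T x = 18.0
  y^{k+1} = 1.8 + 0.05*18.0 = 2.7
Dual objective at y_3 = 2.7: reduced costs (5.9, 6.3), box minimizer x = (0.0, 0.0)
g(y_3) = b*y + (c1 - a1*y)*x1 + (c2 - a2*y)*x2 = 18*2.7 + 5.9*0.0 + 6.3*0.0 = 48.6 + 0.0 + 0.0 = 48.6


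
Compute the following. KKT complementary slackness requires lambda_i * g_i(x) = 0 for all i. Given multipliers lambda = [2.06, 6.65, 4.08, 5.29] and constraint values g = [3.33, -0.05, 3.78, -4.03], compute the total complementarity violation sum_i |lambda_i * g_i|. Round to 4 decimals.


KKT complementary slackness check:
lambda_1 * g_1 = 2.06 * 3.33 = 6.8598
lambda_2 * g_2 = 6.65 * -0.05 = -0.3325
lambda_3 * g_3 = 4.08 * 3.78 = 15.4224
lambda_4 * g_4 = 5.29 * -4.03 = -21.3187
Total violation = 6.8598 + 0.3325 + 15.4224 + 21.3187 = 43.9334


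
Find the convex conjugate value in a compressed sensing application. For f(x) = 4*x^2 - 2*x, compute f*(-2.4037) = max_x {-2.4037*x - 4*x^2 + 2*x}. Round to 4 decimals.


f*(y) = sup_x {y*x - a*x^2 - b*x} = sup_x {(y-b)*x - a*x^2}
FOC: (y - b) - 2a*x = 0 => x* = (y - b)/(2a)
x* = (-2.4037 + 2)/(2*4) = -0.0505
f*(-2.4037) = (y-b)^2/(4a) = (-2.4037 + 2)^2/(4*4)
= 0.163/16 = 0.0102


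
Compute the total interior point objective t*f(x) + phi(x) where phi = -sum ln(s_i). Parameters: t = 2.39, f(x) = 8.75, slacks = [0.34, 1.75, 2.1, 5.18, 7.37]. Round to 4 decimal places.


Step 1: Compute log-barrier.
ln values: [-1.0788, 0.5596, 0.7419, 1.6448, 1.9974]
phi = -(-1.0788 + 0.5596 + 0.7419 + 1.6448 + 1.9974) = -3.865
Step 2: Compute augmented objective.
t*f(x) = 2.39*8.75 = 20.9125
Total = 20.9125 - 3.865 = 17.0475


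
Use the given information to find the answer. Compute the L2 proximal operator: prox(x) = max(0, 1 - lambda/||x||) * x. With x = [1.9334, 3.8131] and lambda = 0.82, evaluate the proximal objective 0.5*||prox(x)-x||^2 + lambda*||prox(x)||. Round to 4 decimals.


Step 1: Compute ||x||.
||x|| = 4.2753
Step 2: Compute scaling factor.
scale = max(0, 1 - 0.82/4.2753) = 0.8082
Step 3: prox(x) = [1.5626, 3.0817]
||prox(x)|| = 3.4553
Step 4: Proximal objective.
0.5*||prox-x||^2 = 0.3362
lambda*||prox|| = 2.8333
Total = 3.1695


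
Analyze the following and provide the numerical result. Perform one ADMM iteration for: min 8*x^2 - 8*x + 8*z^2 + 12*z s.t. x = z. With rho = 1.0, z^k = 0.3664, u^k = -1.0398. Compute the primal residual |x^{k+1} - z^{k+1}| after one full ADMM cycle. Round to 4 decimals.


ADMM iteration with rho = 1.0, z^k = 0.3664, u^k = -1.0398
Step 1: x-update.
Minimize 8*x^2 - 8*x + (1.0/2)*(x - 0.3664 - 1.0398)^2
FOC: (2*8 + 1.0)*x = 8 + 1.0*(0.3664 + 1.0398)
x^{k+1} = 0.5533
Step 2: z-update.
Minimize 8*z^2 + 12*z + (1.0/2)*(0.5533 - z - 1.0398)^2
FOC: (2*8 + 1.0)*z = -12 + 1.0*(0.5533 - 1.0398)
z^{k+1} = -0.7345
Step 3: u-update.
u^{k+1} = -1.0398 + 0.5533 + 0.7345 = 0.248
Step 4: Primal residual = |0.5533 + 0.7345| = 1.2878


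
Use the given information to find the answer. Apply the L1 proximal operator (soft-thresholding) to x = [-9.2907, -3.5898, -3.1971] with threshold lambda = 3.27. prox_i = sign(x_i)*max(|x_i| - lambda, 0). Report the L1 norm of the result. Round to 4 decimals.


Soft-thresholding with lambda = 3.27:
prox(-9.2907) = sign(-9.2907)*max(|-9.2907| - 3.27, 0) = -6.0207
prox(-3.5898) = sign(-3.5898)*max(|-3.5898| - 3.27, 0) = -0.3198
prox(-3.1971) = sign(-3.1971)*max(|-3.1971| - 3.27, 0) = 0.0
prox(x) = [-6.0207, -0.3198, 0.0]
||prox(x)||_1 = 6.0207 + 0.3198 + 0.0 = 6.3405


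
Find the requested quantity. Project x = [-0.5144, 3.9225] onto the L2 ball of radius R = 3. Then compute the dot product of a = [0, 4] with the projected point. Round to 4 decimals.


Step 1: Compute ||x|| (intermediates to 6 decimals).
||x|| = sqrt((-0.5144)^2 + 3.9225^2) = 3.956086
Step 2: Project.
Since ||x|| > R, scale = R/||x|| = 3/3.956086 = 0.758325, proj(x) = scale * x
proj(x) = [-0.390082, 2.97453]
Step 3: Dot product.
a^T * proj(x) = 0*(-0.390082) + 4*2.97453 = 11.8981


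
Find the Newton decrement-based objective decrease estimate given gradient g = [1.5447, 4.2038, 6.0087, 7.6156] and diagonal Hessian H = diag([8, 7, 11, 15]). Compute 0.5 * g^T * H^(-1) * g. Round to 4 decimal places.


Step 1: H is diagonal, so H^(-1) * g = [0.1931, 0.6005, 0.5462, 0.5077].
Step 2: g^T H^(-1) g = sum_i g_i^2 / H_ii
  = (1.5447)^2/8 + (4.2038)^2/7 + (6.0087)^2/11 + (7.6156)^2/15
  = 0.2983 + 2.5246 + 3.2822 + 3.8665 = 9.9715
Step 3: Objective decrease = 0.5 * g^T H^(-1) g = 4.9858


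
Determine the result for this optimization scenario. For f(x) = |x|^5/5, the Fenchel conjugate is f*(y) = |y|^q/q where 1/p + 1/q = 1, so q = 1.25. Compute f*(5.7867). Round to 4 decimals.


The conjugate exponent q satisfies 1/p + 1/q = 1.
p = 5, so q = 5/(5 - 1) = 1.25
|y|^q = 5.7867^1.25 = 8.9751
f*(5.7867) = 8.9751 / 1.25 = 7.1801


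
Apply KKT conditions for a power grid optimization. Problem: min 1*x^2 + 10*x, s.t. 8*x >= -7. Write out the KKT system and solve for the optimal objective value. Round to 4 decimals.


Step 1: Try lambda = 0 (constraint inactive).
x_unc = -10/(2*1) = -5.0
Check: 8*-5.0 = -40.0 < -7 -- violated!
Step 2: Constraint must be active: 8*x = -7
x* = -7/8 = -0.875
lambda = (2*1*(-0.875) + 10)/8 = 1.0313
Step 3: Compute optimal value.
f(x*) = 1*(-0.875)^2 + 10*(-0.875) = -7.9844


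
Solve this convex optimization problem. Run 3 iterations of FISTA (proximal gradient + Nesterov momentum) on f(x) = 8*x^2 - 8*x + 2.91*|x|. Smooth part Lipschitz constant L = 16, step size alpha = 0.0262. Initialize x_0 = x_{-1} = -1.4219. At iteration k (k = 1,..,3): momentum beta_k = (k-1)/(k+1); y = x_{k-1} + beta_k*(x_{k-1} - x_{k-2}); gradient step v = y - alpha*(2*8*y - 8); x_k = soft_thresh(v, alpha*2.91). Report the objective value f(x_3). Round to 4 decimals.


FISTA on f(x) = 8*x^2 - 8*x + 2.91*|x|
L = 16, alpha = 0.0262
Iteration 1: beta = 0.0, y = -1.4219 + 0.0*(-1.4219 + 1.4219) = -1.4219
  grad(y) = -30.7504, v = y - alpha*grad = -0.6162
  prox(v) = soft_thresh(-0.6162, 0.0762) = -0.54
Iteration 2: beta = 0.3333, y = -0.54 + 0.3333*(-0.54 + 1.4219) = -0.246
  grad(y) = -11.9365, v = y - alpha*grad = 0.0667
  prox(v) = soft_thresh(0.0667, 0.0762) = 0.0
Iteration 3: beta = 0.5, y = 0.0 + 0.5*(0.0 + 0.54) = 0.27
  grad(y) = -3.68, v = y - alpha*grad = 0.3664
  prox(v) = soft_thresh(0.3664, 0.0762) = 0.2902
f(x_3) = 8*0.2902^2 - 8*0.2902 + 2.91*|0.2902| = -0.8034


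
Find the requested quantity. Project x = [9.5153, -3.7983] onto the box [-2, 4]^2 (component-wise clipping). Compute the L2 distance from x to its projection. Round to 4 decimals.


Project each component onto [-2, 4].
clip(9.5153) = 4.0, clip(-3.7983) = -2.0
Projection = [4.0, -2.0]
Squared diffs: [30.4185, 3.2339]
Distance = sqrt(33.6524) = 5.8011


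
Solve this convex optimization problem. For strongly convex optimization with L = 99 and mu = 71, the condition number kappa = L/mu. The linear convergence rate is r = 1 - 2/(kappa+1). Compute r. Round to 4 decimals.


Step 1: Compute the condition number.
kappa = L/mu = 99/71 = 1.3944
Step 2: Compute the convergence rate.
r = 1 - 2/(kappa + 1) = 1 - 2*mu/(L + mu) = (L - mu)/(L + mu) = 28/170 = 0.1647


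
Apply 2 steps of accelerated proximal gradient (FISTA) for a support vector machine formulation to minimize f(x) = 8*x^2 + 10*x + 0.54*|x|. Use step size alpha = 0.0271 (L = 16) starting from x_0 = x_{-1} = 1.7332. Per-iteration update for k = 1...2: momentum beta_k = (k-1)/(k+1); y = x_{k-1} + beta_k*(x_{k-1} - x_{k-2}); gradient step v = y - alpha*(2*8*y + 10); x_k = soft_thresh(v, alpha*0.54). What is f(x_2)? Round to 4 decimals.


FISTA on f(x) = 8*x^2 + 10*x + 0.54*|x|
L = 16, alpha = 0.0271
Iteration 1: beta = 0.0, y = 1.7332 + 0.0*(1.7332 - 1.7332) = 1.7332
  grad(y) = 37.7312, v = y - alpha*grad = 0.7107
  prox(v) = soft_thresh(0.7107, 0.0146) = 0.6961
Iteration 2: beta = 0.3333, y = 0.6961 + 0.3333*(0.6961 - 1.7332) = 0.3503
  grad(y) = 15.6053, v = y - alpha*grad = -0.0726
  prox(v) = soft_thresh(-0.0726, 0.0146) = -0.0579
f(x_2) = 8*(-0.0579)^2 + 10*(-0.0579) + 0.54*|-0.0579| = -0.5212


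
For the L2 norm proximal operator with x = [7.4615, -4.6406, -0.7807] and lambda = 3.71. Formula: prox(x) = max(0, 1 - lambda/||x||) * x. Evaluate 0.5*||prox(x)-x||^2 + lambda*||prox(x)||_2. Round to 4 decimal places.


Step 1: Compute ||x||.
||x|| = 8.8215
Step 2: Compute scaling factor.
scale = max(0, 1 - 3.71/8.8215) = 0.5794
Step 3: prox(x) = [4.3235, -2.6889, -0.4524]
||prox(x)|| = 5.1115
Step 4: Proximal objective.
0.5*||prox-x||^2 = 6.8821
lambda*||prox|| = 18.9637
Total = 25.8457


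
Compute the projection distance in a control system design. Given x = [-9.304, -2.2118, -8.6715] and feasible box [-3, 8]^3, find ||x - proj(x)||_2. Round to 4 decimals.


Project each component onto [-3, 8].
clip(-9.304) = -3.0, clip(-2.2118) = -2.2118, clip(-8.6715) = -3.0
Projection = [-3.0, -2.2118, -3.0]
Squared diffs: [39.7404, 0.0, 32.1659]
Distance = sqrt(71.9063) = 8.4798


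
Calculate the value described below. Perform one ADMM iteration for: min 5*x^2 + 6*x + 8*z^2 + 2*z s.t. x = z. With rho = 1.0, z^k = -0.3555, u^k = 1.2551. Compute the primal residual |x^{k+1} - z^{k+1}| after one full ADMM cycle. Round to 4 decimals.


ADMM iteration with rho = 1.0, z^k = -0.3555, u^k = 1.2551
Step 1: x-update.
Minimize 5*x^2 + 6*x + (1.0/2)*(x + 0.3555 + 1.2551)^2
FOC: (2*5 + 1.0)*x = -6 + 1.0*(-0.3555 - 1.2551)
x^{k+1} = -0.6919
Step 2: z-update.
Minimize 8*z^2 + 2*z + (1.0/2)*(-0.6919 - z + 1.2551)^2
FOC: (2*8 + 1.0)*z = -2 + 1.0*(-0.6919 + 1.2551)
z^{k+1} = -0.0845
Step 3: u-update.
u^{k+1} = 1.2551 - 0.6919 + 0.0845 = 0.6477
Step 4: Primal residual = |-0.6919 + 0.0845| = 0.6074


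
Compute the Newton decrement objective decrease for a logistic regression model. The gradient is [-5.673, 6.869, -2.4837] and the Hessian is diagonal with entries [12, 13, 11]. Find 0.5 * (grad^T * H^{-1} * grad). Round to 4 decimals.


Step 1: H is diagonal, so H^(-1) * g = [-0.4728, 0.5284, -0.2258].
Step 2: g^T H^(-1) g = sum_i g_i^2 / H_ii
  = (-5.673)^2/12 + (6.869)^2/13 + (-2.4837)^2/11
  = 2.6819 + 3.6295 + 0.5608 = 6.8722
Step 3: Objective decrease = 0.5 * g^T H^(-1) g = 3.4361


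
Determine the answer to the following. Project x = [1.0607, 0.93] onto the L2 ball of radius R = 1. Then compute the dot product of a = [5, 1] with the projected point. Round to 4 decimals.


Step 1: Compute ||x|| (intermediates to 6 decimals).
||x|| = sqrt(1.0607^2 + 0.93^2) = 1.410668
Step 2: Project.
Since ||x|| > R, scale = R/||x|| = 1/1.410668 = 0.708884, proj(x) = scale * x
proj(x) = [0.751913, 0.659262]
Step 3: Dot product.
a^T * proj(x) = 5*0.751913 + 1*0.659262 = 4.4188


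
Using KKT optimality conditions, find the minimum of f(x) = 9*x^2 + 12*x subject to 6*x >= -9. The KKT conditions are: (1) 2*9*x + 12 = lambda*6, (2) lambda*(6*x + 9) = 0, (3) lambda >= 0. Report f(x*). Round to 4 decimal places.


Step 1: Try lambda = 0 (constraint inactive).
Stationarity: 2*9*x + 12 = 0
x* = -12/(2*9) = -2/3 = -0.6667 (rounded; the exact value -2/3 is used below)
Check constraint: 6*-0.6667 = -4.0002 >= -9 -- satisfied.
Step 2: Compute optimal value.
f(x*) = 9*(-2/3)^2 + 12*(-2/3) = -4.0


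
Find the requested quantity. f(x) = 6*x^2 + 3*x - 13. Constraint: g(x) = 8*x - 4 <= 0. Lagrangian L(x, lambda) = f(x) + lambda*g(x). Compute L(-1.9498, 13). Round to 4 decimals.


Step 1: Evaluate f(x).
f(-1.9498) = 6*(-1.9498)^2 + 3*(-1.9498) - 13 = 3.9609
Step 2: Evaluate g(x).
g(-1.9498) = 8*-1.9498 - 4 = -19.5984
Step 3: Compute Lagrangian.
L = 3.9609 + 13*-19.5984 = -250.8183


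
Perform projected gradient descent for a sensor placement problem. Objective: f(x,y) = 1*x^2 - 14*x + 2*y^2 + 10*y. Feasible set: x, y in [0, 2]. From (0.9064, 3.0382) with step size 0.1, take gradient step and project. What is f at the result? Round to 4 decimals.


Step 1: Compute gradient at (0.9064, 3.0382).
grad_x = 2*1*0.9064 - 14 = -12.1872
grad_y = 2*2*3.0382 + 10 = 22.1528
Step 2: Gradient step.
x_raw = 0.9064 - 0.1*-12.1872 = 2.1251
y_raw = 3.0382 - 0.1*22.1528 = 0.8229
Step 3: Project onto [0, 2].
x_proj = clip(2.1251) = 2.0
y_proj = clip(0.8229) = 0.8229
Step 4: Evaluate f.
f(2.0, 0.8229) = -14.4164


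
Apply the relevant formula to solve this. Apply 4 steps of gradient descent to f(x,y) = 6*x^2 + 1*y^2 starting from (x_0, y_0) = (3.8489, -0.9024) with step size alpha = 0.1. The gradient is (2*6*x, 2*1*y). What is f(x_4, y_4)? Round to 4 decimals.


Gradient descent on f(x,y) = 6*x^2 + 1*y^2.
Starting point: (3.8489, -0.9024), alpha = 0.1
Step 1: grad_x = 2*6*3.8489 = 46.1868, grad_y = 2*1*-0.9024 = -1.8048
  x_1 = 3.8489 - 0.1*46.1868 = -0.7698
  y_1 = -0.9024 - 0.1*-1.8048 = -0.7219
Step 2: grad_x = 2*6*-0.7698 = -9.2374, grad_y = 2*1*-0.7219 = -1.4438
  x_2 = -0.7698 - 0.1*-9.2374 = 0.154
  y_2 = -0.7219 - 0.1*-1.4438 = -0.5775
Step 3: grad_x = 2*6*0.154 = 1.8475, grad_y = 2*1*-0.5775 = -1.1551
  x_3 = 0.154 - 0.1*1.8475 = -0.0308
  y_3 = -0.5775 - 0.1*-1.1551 = -0.462
Step 4: grad_x = 2*6*-0.0308 = -0.3695, grad_y = 2*1*-0.462 = -0.9241
  x_4 = -0.0308 - 0.1*-0.3695 = 0.0062
  y_4 = -0.462 - 0.1*-0.9241 = -0.3696
f(0.0062, -0.3696) = 6*0.0062^2 + 1*(-0.3696)^2 = 0.1368


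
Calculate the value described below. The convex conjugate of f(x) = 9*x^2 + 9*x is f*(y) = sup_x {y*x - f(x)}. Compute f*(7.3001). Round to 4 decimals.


f*(y) = sup_x {y*x - a*x^2 - b*x} = sup_x {(y-b)*x - a*x^2}
FOC: (y - b) - 2a*x = 0 => x* = (y - b)/(2a)
x* = (7.3001 - 9)/(2*9) = -0.0944
f*(7.3001) = (y-b)^2/(4a) = (7.3001 - 9)^2/(4*9)
= 2.8897/36 = 0.0803


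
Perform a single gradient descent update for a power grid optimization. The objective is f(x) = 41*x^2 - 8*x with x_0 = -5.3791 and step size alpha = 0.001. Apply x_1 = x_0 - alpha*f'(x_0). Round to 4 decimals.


We compute the gradient at x_0 and apply the update.
f'(x) = 82*x - 8
f'(-5.3791) = 82*-5.3791 - 8 = -449.0862
x_1 = -5.3791 - 0.001*-449.0862 = -4.93


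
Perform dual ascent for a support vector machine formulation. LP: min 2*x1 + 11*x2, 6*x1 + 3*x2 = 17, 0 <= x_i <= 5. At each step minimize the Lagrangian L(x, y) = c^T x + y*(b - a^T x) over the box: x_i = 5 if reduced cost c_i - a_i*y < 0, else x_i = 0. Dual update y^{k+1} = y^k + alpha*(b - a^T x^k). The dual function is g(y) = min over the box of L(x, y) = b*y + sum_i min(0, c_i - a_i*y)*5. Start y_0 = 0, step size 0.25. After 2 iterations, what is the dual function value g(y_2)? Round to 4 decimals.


Dual ascent for LP: min 2*x1 + 11*x2, 6*x1 + 3*x2 = 17, 0 <= x_i <= 5
Step 1: y^k = 0.0, reduced costs: (2.0, 11.0)
  x^k = (0.0, 0.0), subgradient = b - a^T x = 17.0
  y^{k+1} = 0.0 + 0.25*17.0 = 4.25
Step 2: y^k = 4.25, reduced costs: (-23.5, -1.75)
  x^k = (5.0, 5.0), subgradient = b - a^T x = -28.0
  y^{k+1} = 4.25 + 0.25*-28.0 = -2.75
Dual objective at y_2 = -2.75: reduced costs (18.5, 19.25), box minimizer x = (0.0, 0.0)
g(y_2) = b*y + (c1 - a1*y)*x1 + (c2 - a2*y)*x2 = 17*(-2.75) + 18.5*0.0 + 19.25*0.0 = -46.75 + 0.0 + 0.0 = -46.75


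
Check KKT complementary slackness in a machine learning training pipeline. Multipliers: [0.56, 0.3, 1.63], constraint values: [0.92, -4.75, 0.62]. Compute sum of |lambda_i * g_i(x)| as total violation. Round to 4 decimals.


KKT complementary slackness check:
lambda_1 * g_1 = 0.56 * 0.92 = 0.5152
lambda_2 * g_2 = 0.3 * -4.75 = -1.425
lambda_3 * g_3 = 1.63 * 0.62 = 1.0106
Total violation = 0.5152 + 1.425 + 1.0106 = 2.9508


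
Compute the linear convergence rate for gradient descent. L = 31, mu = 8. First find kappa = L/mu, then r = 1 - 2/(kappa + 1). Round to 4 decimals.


Step 1: Compute the condition number.
kappa = L/mu = 31/8 = 3.875
Step 2: Compute the convergence rate.
r = 1 - 2/(kappa + 1) = 1 - 2*mu/(L + mu) = (L - mu)/(L + mu) = 23/39 = 0.5897


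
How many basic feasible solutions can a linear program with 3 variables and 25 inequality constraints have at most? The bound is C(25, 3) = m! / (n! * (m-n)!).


Each vertex corresponds to some choice of n active constraints out of m, so the number of vertices is at most C(m, n) = m! / (n!(m-n)!).
m = 25, n = 3
Numerator: 25 * 24 * 23
Denominator: 3! = 6
C(25, 3) = 2300


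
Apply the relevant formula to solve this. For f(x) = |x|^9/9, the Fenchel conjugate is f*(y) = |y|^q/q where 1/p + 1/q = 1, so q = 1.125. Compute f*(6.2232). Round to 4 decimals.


The conjugate exponent q satisfies 1/p + 1/q = 1.
p = 9, so q = 9/(9 - 1) = 1.125
|y|^q = 6.2232^1.125 = 7.8211
f*(6.2232) = 7.8211 / 1.125 = 6.9521


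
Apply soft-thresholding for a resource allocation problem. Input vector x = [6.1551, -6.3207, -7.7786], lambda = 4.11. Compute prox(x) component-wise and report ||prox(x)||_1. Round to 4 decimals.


Soft-thresholding with lambda = 4.11:
prox(6.1551) = sign(6.1551)*max(|6.1551| - 4.11, 0) = 2.0451
prox(-6.3207) = sign(-6.3207)*max(|-6.3207| - 4.11, 0) = -2.2107
prox(-7.7786) = sign(-7.7786)*max(|-7.7786| - 4.11, 0) = -3.6686
prox(x) = [2.0451, -2.2107, -3.6686]
||prox(x)||_1 = 2.0451 + 2.2107 + 3.6686 = 7.9244


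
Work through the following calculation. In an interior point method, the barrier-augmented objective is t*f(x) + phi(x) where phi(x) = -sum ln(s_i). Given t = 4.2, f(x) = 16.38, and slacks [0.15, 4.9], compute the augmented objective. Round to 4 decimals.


Step 1: Compute log-barrier.
ln values: [-1.8971, 1.5892]
phi = -(-1.8971 + 1.5892) = 0.3079
Step 2: Compute augmented objective.
t*f(x) = 4.2*16.38 = 68.796
Total = 68.796 + 0.3079 = 69.1039


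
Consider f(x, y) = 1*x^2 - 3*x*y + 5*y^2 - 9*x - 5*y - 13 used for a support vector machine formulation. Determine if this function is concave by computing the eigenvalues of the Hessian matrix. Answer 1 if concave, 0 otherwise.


The Hessian of f(x,y) = 1*x^2 - 3*x*y + 5*y^2 - 9*x - 5*y - 13 is:
H = [[2, -3], [-3, 10]]
Trace = 2 + 10 = 12
Determinant = 2*10 - (-3)^2 = 11
Discriminant = (12)^2 - 4*11 = 100.0
Eigenvalues: lambda_1 = 1.0, lambda_2 = 11.0
The function is not concave.

0


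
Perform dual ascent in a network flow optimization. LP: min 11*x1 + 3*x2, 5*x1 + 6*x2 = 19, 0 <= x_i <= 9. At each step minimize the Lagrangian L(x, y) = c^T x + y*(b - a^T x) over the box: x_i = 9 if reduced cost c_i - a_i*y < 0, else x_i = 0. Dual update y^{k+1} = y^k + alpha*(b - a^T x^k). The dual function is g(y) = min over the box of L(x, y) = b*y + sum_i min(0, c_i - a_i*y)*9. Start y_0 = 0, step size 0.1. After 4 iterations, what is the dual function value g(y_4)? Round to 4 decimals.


Dual ascent for LP: min 11*x1 + 3*x2, 5*x1 + 6*x2 = 19, 0 <= x_i <= 9
Step 1: y^k = 0.0, reduced costs: (11.0, 3.0)
  x^k = (0.0, 0.0), subgradient = b - a^T x = 19.0
  y^{k+1} = 0.0 + 0.1*19.0 = 1.9
Step 2: y^k = 1.9, reduced costs: (1.5, -8.4)
  x^k = (0.0, 9.0), subgradient = b - a^T x = -35.0
  y^{k+1} = 1.9 + 0.1*-35.0 = -1.6
Step 3: y^k = -1.6, reduced costs: (19.0, 12.6)
  x^k = (0.0, 0.0), subgradient = b - a^T x = 19.0
  y^{k+1} = -1.6 + 0.1*19.0 = 0.3
Step 4: y^k = 0.3, reduced costs: (9.5, 1.2)
  x^k = (0.0, 0.0), subgradient = b - a^T x = 19.0
  y^{k+1} = 0.3 + 0.1*19.0 = 2.2
Dual objective at y_4 = 2.2: reduced costs (0.0, -10.2), box minimizer x = (0.0, 9.0)
g(y_4) = b*y + (c1 - a1*y)*x1 + (c2 - a2*y)*x2 = 19*2.2 + 0.0*0.0 + (-10.2)*9.0 = 41.8 + 0.0 - 91.8 = -50.0


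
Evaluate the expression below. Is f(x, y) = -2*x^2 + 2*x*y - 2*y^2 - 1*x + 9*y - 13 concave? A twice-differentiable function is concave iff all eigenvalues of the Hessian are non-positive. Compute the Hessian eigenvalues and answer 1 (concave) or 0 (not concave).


The Hessian of f(x,y) = -2*x^2 + 2*x*y - 2*y^2 - 1*x + 9*y - 13 is:
H = [[-4, 2], [2, -4]]
Trace = -4 - 4 = -8
Determinant = -4*-4 - (2)^2 = 12
Discriminant = (-8)^2 - 4*12 = 16.0
Eigenvalues: lambda_1 = -6.0, lambda_2 = -2.0
The function is concave.

1


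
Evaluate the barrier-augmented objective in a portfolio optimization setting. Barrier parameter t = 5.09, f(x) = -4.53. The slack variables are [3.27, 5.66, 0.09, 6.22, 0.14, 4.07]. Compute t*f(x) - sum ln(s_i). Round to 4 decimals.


Step 1: Compute log-barrier.
ln values: [1.1848, 1.7334, -2.4079, 1.8278, -1.9661, 1.4036]
phi = -(1.1848 + 1.7334 - 2.4079 + 1.8278 - 1.9661 + 1.4036) = -1.7756
Step 2: Compute augmented objective.
t*f(x) = 5.09*-4.53 = -23.0577
Total = -23.0577 - 1.7756 = -24.8333


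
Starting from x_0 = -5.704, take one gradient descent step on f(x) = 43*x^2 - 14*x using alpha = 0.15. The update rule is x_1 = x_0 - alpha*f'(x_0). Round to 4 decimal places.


We compute the gradient at x_0 and apply the update.
f'(x) = 86*x - 14
f'(-5.704) = 86*-5.704 - 14 = -504.544
x_1 = -5.704 - 0.15*-504.544 = 69.9776


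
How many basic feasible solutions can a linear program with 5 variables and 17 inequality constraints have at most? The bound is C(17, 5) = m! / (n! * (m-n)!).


Each vertex corresponds to some choice of n active constraints out of m, so the number of vertices is at most C(m, n) = m! / (n!(m-n)!).
m = 17, n = 5
Numerator: 17 * 16 * 15 * 14 * 13
Denominator: 5! = 120
C(17, 5) = 6188


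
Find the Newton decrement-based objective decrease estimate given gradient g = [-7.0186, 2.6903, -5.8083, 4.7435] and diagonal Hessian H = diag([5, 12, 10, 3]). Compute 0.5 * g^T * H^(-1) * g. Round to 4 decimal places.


Step 1: H is diagonal, so H^(-1) * g = [-1.4037, 0.2242, -0.5808, 1.5812].
Step 2: g^T H^(-1) g = sum_i g_i^2 / H_ii
  = (-7.0186)^2/5 + (2.6903)^2/12 + (-5.8083)^2/10 + (4.7435)^2/3
  = 9.8521 + 0.6031 + 3.3736 + 7.5003 = 21.3292
Step 3: Objective decrease = 0.5 * g^T H^(-1) g = 10.6646


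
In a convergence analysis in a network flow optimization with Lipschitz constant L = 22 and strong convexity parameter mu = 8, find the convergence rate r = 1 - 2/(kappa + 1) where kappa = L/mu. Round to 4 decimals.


Step 1: Compute the condition number.
kappa = L/mu = 22/8 = 2.75
Step 2: Compute the convergence rate.
r = 1 - 2/(kappa + 1) = 1 - 2*mu/(L + mu) = (L - mu)/(L + mu) = 14/30 = 0.4667


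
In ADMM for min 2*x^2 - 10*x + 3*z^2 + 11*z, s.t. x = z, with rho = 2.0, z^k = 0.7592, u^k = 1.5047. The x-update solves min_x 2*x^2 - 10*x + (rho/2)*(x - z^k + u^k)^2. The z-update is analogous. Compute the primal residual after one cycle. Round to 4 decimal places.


ADMM iteration with rho = 2.0, z^k = 0.7592, u^k = 1.5047
Step 1: x-update.
Minimize 2*x^2 - 10*x + (2.0/2)*(x - 0.7592 + 1.5047)^2
FOC: (2*2 + 2.0)*x = 10 + 2.0*(0.7592 - 1.5047)
x^{k+1} = 1.4182
Step 2: z-update.
Minimize 3*z^2 + 11*z + (2.0/2)*(1.4182 - z + 1.5047)^2
FOC: (2*3 + 2.0)*z = -11 + 2.0*(1.4182 + 1.5047)
z^{k+1} = -0.6443
Step 3: u-update.
u^{k+1} = 1.5047 + 1.4182 + 0.6443 = 3.5672
Step 4: Primal residual = |1.4182 + 0.6443| = 2.0625


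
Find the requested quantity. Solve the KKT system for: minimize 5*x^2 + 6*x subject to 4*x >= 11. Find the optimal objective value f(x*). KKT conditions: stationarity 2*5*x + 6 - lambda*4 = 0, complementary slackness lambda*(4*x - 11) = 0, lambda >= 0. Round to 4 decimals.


Step 1: Try lambda = 0 (constraint inactive).
x_unc = -6/(2*5) = -0.6
Check: 4*-0.6 = -2.4 < 11 -- violated!
Step 2: Constraint must be active: 4*x = 11
x* = 11/4 = 2.75
lambda = (2*5*2.75 + 6)/4 = 8.375
Step 3: Compute optimal value.
f(x*) = 5*2.75^2 + 6*2.75 = 54.3125


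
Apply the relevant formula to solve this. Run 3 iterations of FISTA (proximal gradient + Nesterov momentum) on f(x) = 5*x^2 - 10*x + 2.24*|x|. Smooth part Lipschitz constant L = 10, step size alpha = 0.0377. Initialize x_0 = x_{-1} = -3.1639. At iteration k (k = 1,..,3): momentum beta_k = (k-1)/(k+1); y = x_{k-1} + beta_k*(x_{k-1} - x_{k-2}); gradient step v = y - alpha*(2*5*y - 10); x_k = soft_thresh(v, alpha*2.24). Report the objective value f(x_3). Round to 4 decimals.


FISTA on f(x) = 5*x^2 - 10*x + 2.24*|x|
L = 10, alpha = 0.0377
Iteration 1: beta = 0.0, y = -3.1639 + 0.0*(-3.1639 + 3.1639) = -3.1639
  grad(y) = -41.639, v = y - alpha*grad = -1.5941
  prox(v) = soft_thresh(-1.5941, 0.0844) = -1.5097
Iteration 2: beta = 0.3333, y = -1.5097 + 0.3333*(-1.5097 + 3.1639) = -0.9582
  grad(y) = -19.5825, v = y - alpha*grad = -0.22
  prox(v) = soft_thresh(-0.22, 0.0844) = -0.1355
Iteration 3: beta = 0.5, y = -0.1355 + 0.5*(-0.1355 + 1.5097) = 0.5515
  grad(y) = -4.4848, v = y - alpha*grad = 0.7206
  prox(v) = soft_thresh(0.7206, 0.0844) = 0.6361
f(x_3) = 5*0.6361^2 - 10*0.6361 + 2.24*|0.6361| = -2.9131


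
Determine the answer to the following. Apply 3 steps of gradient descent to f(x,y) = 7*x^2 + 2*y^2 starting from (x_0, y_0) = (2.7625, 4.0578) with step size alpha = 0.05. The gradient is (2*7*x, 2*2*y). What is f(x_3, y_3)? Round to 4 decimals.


Gradient descent on f(x,y) = 7*x^2 + 2*y^2.
Starting point: (2.7625, 4.0578), alpha = 0.05
Step 1: grad_x = 2*7*2.7625 = 38.675, grad_y = 2*2*4.0578 = 16.2312
  x_1 = 2.7625 - 0.05*38.675 = 0.8288
  y_1 = 4.0578 - 0.05*16.2312 = 3.2462
Step 2: grad_x = 2*7*0.8288 = 11.6025, grad_y = 2*2*3.2462 = 12.985
  x_2 = 0.8288 - 0.05*11.6025 = 0.2486
  y_2 = 3.2462 - 0.05*12.985 = 2.597
Step 3: grad_x = 2*7*0.2486 = 3.4808, grad_y = 2*2*2.597 = 10.388
  x_3 = 0.2486 - 0.05*3.4808 = 0.0746
  y_3 = 2.597 - 0.05*10.388 = 2.0776
f(0.0746, 2.0776) = 7*0.0746^2 + 2*2.0776^2 = 8.6717


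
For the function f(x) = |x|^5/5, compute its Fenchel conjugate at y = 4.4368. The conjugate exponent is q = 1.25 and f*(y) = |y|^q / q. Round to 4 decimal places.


The conjugate exponent q satisfies 1/p + 1/q = 1.
p = 5, so q = 5/(5 - 1) = 1.25
|y|^q = 4.4368^1.25 = 6.4393
f*(4.4368) = 6.4393 / 1.25 = 5.1514


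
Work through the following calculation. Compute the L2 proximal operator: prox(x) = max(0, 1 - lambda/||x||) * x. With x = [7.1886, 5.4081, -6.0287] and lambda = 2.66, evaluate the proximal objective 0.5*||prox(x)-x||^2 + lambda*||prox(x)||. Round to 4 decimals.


Step 1: Compute ||x||.
||x|| = 10.8291
Step 2: Compute scaling factor.
scale = max(0, 1 - 2.66/10.8291) = 0.7544
Step 3: prox(x) = [5.4228, 4.0797, -4.5478]
||prox(x)|| = 8.1691
Step 4: Proximal objective.
0.5*||prox-x||^2 = 3.5378
lambda*||prox|| = 21.7298
Total = 25.2675


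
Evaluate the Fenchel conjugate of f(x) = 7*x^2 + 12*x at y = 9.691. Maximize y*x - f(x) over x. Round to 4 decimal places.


f*(y) = sup_x {y*x - a*x^2 - b*x} = sup_x {(y-b)*x - a*x^2}
FOC: (y - b) - 2a*x = 0 => x* = (y - b)/(2a)
x* = (9.691 - 12)/(2*7) = -0.1649
f*(9.691) = (y-b)^2/(4a) = (9.691 - 12)^2/(4*7)
= 5.3315/28 = 0.1904


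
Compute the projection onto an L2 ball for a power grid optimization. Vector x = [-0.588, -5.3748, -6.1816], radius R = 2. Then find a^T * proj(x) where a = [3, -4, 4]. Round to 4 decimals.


Step 1: Compute ||x|| (intermediates to 6 decimals).
||x|| = sqrt((-0.588)^2 + (-5.3748)^2 + (-6.1816)^2) = 8.212576
Step 2: Project.
Since ||x|| > R, scale = R/||x|| = 2/8.212576 = 0.243529, proj(x) = scale * x
proj(x) = [-0.143195, -1.30892, -1.505399]
Step 3: Dot product.
a^T * proj(x) = 3*(-0.143195) - 4*(-1.30892) + 4*(-1.505399) = -1.2155


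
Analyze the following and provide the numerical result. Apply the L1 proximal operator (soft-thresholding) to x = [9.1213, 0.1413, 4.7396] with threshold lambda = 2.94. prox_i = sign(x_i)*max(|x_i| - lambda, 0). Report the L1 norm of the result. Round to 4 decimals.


Soft-thresholding with lambda = 2.94:
prox(9.1213) = sign(9.1213)*max(|9.1213| - 2.94, 0) = 6.1813
prox(0.1413) = sign(0.1413)*max(|0.1413| - 2.94, 0) = 0.0
prox(4.7396) = sign(4.7396)*max(|4.7396| - 2.94, 0) = 1.7996
prox(x) = [6.1813, 0.0, 1.7996]
||prox(x)||_1 = 6.1813 + 0.0 + 1.7996 = 7.9809


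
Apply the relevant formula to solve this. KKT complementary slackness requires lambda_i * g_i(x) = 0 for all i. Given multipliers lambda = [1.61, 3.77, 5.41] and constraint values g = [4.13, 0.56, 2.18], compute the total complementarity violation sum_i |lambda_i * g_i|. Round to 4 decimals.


KKT complementary slackness check:
lambda_1 * g_1 = 1.61 * 4.13 = 6.6493
lambda_2 * g_2 = 3.77 * 0.56 = 2.1112
lambda_3 * g_3 = 5.41 * 2.18 = 11.7938
Total violation = 6.6493 + 2.1112 + 11.7938 = 20.5543


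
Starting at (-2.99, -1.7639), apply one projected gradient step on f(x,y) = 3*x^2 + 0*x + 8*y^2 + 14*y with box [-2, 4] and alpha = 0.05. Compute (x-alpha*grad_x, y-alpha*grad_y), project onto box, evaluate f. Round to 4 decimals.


Step 1: Compute gradient at (-2.99, -1.7639).
grad_x = 2*3*-2.99 + 0 = -17.94
grad_y = 2*8*-1.7639 + 14 = -14.2224
Step 2: Gradient step.
x_raw = -2.99 - 0.05*-17.94 = -2.093
y_raw = -1.7639 - 0.05*-14.2224 = -1.0528
Step 3: Project onto [-2, 4].
x_proj = clip(-2.093) = -2.0
y_proj = clip(-1.0528) = -1.0528
Step 4: Evaluate f.
f(-2.0, -1.0528) = 6.1278


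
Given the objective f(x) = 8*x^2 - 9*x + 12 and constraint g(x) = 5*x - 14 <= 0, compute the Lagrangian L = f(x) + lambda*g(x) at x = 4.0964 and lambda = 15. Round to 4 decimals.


Step 1: Evaluate f(x).
f(4.0964) = 8*4.0964^2 - 9*4.0964 + 12 = 109.3763
Step 2: Evaluate g(x).
g(4.0964) = 5*4.0964 - 14 = 6.482
Step 3: Compute Lagrangian.
L = 109.3763 + 15*6.482 = 206.6063


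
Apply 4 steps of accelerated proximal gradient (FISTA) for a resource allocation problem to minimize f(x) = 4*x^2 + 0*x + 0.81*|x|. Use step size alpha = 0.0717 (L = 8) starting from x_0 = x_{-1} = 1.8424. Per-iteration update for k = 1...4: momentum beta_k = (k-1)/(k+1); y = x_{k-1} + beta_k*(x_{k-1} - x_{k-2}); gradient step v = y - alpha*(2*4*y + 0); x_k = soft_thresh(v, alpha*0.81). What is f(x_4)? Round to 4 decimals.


FISTA on f(x) = 4*x^2 + 0*x + 0.81*|x|
L = 8, alpha = 0.0717
Iteration 1: beta = 0.0, y = 1.8424 + 0.0*(1.8424 - 1.8424) = 1.8424
  grad(y) = 14.7392, v = y - alpha*grad = 0.7856
  prox(v) = soft_thresh(0.7856, 0.0581) = 0.7275
Iteration 2: beta = 0.3333, y = 0.7275 + 0.3333*(0.7275 - 1.8424) = 0.3559
  grad(y) = 2.8472, v = y - alpha*grad = 0.1518
  prox(v) = soft_thresh(0.1518, 0.0581) = 0.0937
Iteration 3: beta = 0.5, y = 0.0937 + 0.5*(0.0937 - 0.7275) = -0.2232
  grad(y) = -1.786, v = y - alpha*grad = -0.0952
  prox(v) = soft_thresh(-0.0952, 0.0581) = -0.0371
Iteration 4: beta = 0.6, y = -0.0371 + 0.6*(-0.0371 - 0.0937) = -0.1156
  grad(y) = -0.9247, v = y - alpha*grad = -0.0493
  prox(v) = soft_thresh(-0.0493, 0.0581) = 0.0
f(x_4) = 4*0.0^2 + 0*0.0 + 0.81*|0.0| = 0.0


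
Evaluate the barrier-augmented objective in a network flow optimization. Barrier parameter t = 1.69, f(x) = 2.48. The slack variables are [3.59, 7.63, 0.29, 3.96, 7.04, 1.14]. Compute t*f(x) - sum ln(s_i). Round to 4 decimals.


Step 1: Compute log-barrier.
ln values: [1.2782, 2.0321, -1.2379, 1.3762, 1.9516, 0.131]
phi = -(1.2782 + 2.0321 - 1.2379 + 1.3762 + 1.9516 + 0.131) = -5.5312
Step 2: Compute augmented objective.
t*f(x) = 1.69*2.48 = 4.1912
Total = 4.1912 - 5.5312 = -1.34


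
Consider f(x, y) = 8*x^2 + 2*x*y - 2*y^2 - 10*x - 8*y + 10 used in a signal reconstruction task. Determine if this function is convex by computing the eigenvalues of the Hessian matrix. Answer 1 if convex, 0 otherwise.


The Hessian of f(x,y) = 8*x^2 + 2*x*y - 2*y^2 - 10*x - 8*y + 10 is:
H = [[16, 2], [2, -4]]
Trace = 16 - 4 = 12
Determinant = 16*-4 - (2)^2 = -68
Discriminant = (12)^2 - 4*-68 = 416.0
Eigenvalues: lambda_1 = -4.198, lambda_2 = 16.198
The function is not convex.

0


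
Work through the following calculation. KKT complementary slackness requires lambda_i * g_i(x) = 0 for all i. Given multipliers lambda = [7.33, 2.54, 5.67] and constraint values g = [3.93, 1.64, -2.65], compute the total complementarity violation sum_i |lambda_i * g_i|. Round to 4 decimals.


KKT complementary slackness check:
lambda_1 * g_1 = 7.33 * 3.93 = 28.8069
lambda_2 * g_2 = 2.54 * 1.64 = 4.1656
lambda_3 * g_3 = 5.67 * -2.65 = -15.0255
Total violation = 28.8069 + 4.1656 + 15.0255 = 47.998


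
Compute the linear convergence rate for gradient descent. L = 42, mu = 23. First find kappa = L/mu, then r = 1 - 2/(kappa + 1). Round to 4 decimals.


Step 1: Compute the condition number.
kappa = L/mu = 42/23 = 1.8261
Step 2: Compute the convergence rate.
r = 1 - 2/(kappa + 1) = 1 - 2*mu/(L + mu) = (L - mu)/(L + mu) = 19/65 = 0.2923


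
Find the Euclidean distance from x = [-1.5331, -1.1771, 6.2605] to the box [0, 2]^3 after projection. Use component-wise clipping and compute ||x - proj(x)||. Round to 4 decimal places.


Project each component onto [0, 2].
clip(-1.5331) = 0.0, clip(-1.1771) = 0.0, clip(6.2605) = 2.0
Projection = [0.0, 0.0, 2.0]
Squared diffs: [2.3504, 1.3856, 18.1519]
Distance = sqrt(21.8879) = 4.6784


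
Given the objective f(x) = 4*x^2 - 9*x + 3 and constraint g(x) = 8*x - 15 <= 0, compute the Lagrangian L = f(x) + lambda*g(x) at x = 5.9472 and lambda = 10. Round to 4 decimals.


Step 1: Evaluate f(x).
f(5.9472) = 4*5.9472^2 - 9*5.9472 + 3 = 90.952
Step 2: Evaluate g(x).
g(5.9472) = 8*5.9472 - 15 = 32.5776
Step 3: Compute Lagrangian.
L = 90.952 + 10*32.5776 = 416.728


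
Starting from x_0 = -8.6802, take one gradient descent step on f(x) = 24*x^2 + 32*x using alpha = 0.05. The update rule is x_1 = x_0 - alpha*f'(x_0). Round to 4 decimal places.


We compute the gradient at x_0 and apply the update.
f'(x) = 48*x + 32
f'(-8.6802) = 48*-8.6802 + 32 = -384.6496
x_1 = -8.6802 - 0.05*-384.6496 = 10.5523


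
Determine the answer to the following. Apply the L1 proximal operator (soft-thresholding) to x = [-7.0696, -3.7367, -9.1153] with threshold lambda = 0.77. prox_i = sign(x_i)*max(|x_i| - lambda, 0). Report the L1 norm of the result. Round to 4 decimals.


Soft-thresholding with lambda = 0.77:
prox(-7.0696) = sign(-7.0696)*max(|-7.0696| - 0.77, 0) = -6.2996
prox(-3.7367) = sign(-3.7367)*max(|-3.7367| - 0.77, 0) = -2.9667
prox(-9.1153) = sign(-9.1153)*max(|-9.1153| - 0.77, 0) = -8.3453
prox(x) = [-6.2996, -2.9667, -8.3453]
||prox(x)||_1 = 6.2996 + 2.9667 + 8.3453 = 17.6116


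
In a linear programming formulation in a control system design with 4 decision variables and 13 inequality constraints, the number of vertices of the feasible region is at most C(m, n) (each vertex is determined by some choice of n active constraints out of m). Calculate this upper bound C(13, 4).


Each vertex corresponds to some choice of n active constraints out of m, so the number of vertices is at most C(m, n) = m! / (n!(m-n)!).
m = 13, n = 4
Numerator: 13 * 12 * 11 * 10
Denominator: 4! = 24
C(13, 4) = 715


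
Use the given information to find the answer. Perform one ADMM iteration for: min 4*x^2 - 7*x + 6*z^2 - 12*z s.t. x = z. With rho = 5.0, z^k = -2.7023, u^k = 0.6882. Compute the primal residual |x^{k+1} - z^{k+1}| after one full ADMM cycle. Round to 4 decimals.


ADMM iteration with rho = 5.0, z^k = -2.7023, u^k = 0.6882
Step 1: x-update.
Minimize 4*x^2 - 7*x + (5.0/2)*(x + 2.7023 + 0.6882)^2
FOC: (2*4 + 5.0)*x = 7 + 5.0*(-2.7023 - 0.6882)
x^{k+1} = -0.7656
Step 2: z-update.
Minimize 6*z^2 - 12*z + (5.0/2)*(-0.7656 - z + 0.6882)^2
FOC: (2*6 + 5.0)*z = 12 + 5.0*(-0.7656 + 0.6882)
z^{k+1} = 0.6831
Step 3: u-update.
u^{k+1} = 0.6882 - 0.7656 - 0.6831 = -0.7605
Step 4: Primal residual = |-0.7656 - 0.6831| = 1.4487


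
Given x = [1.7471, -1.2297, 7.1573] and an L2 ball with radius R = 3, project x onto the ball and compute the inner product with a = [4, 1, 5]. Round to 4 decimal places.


Step 1: Compute ||x|| (intermediates to 6 decimals).
||x|| = sqrt(1.7471^2 + (-1.2297)^2 + 7.1573^2) = 7.469368
Step 2: Project.
Since ||x|| > R, scale = R/||x|| = 3/7.469368 = 0.40164, proj(x) = scale * x
proj(x) = [0.701705, -0.493897, 2.874658]
Step 3: Dot product.
a^T * proj(x) = 4*0.701705 + 1*(-0.493897) + 5*2.874658 = 16.6862


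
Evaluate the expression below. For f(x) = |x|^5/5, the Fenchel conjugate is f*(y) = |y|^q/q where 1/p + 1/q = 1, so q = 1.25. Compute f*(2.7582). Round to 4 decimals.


The conjugate exponent q satisfies 1/p + 1/q = 1.
p = 5, so q = 5/(5 - 1) = 1.25
|y|^q = 2.7582^1.25 = 3.5545
f*(2.7582) = 3.5545 / 1.25 = 2.8436
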